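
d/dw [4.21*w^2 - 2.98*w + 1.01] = 8.42*w - 2.98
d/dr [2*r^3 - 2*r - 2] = 6*r^2 - 2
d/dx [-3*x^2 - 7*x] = -6*x - 7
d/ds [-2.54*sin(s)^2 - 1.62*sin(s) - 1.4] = -(5.08*sin(s) + 1.62)*cos(s)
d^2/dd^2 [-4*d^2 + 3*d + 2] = -8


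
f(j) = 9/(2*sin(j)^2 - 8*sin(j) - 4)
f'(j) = 9*(-4*sin(j)*cos(j) + 8*cos(j))/(2*sin(j)^2 - 8*sin(j) - 4)^2 = 9*(2 - sin(j))*cos(j)/(4*sin(j) + cos(j)^2 + 1)^2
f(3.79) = 5.77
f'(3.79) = -30.67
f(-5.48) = -1.03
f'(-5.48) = 0.42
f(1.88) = -0.92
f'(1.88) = -0.12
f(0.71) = -1.08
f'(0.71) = 0.53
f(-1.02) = 2.11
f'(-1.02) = 2.95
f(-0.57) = 10.01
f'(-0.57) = 95.14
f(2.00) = -0.94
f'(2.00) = -0.18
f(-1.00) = 2.17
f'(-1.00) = 3.21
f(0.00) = -2.25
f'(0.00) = 4.50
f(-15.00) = 4.39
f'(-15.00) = -17.28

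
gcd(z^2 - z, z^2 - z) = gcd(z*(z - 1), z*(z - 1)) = z^2 - z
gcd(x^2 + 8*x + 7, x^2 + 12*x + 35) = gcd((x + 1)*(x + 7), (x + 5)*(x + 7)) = x + 7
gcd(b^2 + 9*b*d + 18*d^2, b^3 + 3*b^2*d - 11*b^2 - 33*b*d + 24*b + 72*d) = b + 3*d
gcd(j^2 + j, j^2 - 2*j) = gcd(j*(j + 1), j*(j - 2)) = j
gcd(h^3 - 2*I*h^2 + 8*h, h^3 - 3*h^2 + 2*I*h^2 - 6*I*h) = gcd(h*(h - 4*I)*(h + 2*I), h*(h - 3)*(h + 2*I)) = h^2 + 2*I*h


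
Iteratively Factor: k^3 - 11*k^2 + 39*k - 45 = (k - 3)*(k^2 - 8*k + 15) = (k - 5)*(k - 3)*(k - 3)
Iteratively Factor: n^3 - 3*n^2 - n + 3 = (n - 3)*(n^2 - 1) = (n - 3)*(n - 1)*(n + 1)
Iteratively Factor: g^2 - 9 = (g - 3)*(g + 3)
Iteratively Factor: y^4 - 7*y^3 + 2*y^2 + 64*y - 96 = (y - 4)*(y^3 - 3*y^2 - 10*y + 24) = (y - 4)^2*(y^2 + y - 6) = (y - 4)^2*(y + 3)*(y - 2)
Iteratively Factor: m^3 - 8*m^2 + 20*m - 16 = (m - 4)*(m^2 - 4*m + 4) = (m - 4)*(m - 2)*(m - 2)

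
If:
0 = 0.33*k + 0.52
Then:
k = -1.58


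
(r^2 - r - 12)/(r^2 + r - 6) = (r - 4)/(r - 2)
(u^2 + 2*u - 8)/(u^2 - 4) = (u + 4)/(u + 2)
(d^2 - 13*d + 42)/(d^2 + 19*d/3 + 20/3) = 3*(d^2 - 13*d + 42)/(3*d^2 + 19*d + 20)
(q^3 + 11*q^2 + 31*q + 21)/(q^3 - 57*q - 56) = (q + 3)/(q - 8)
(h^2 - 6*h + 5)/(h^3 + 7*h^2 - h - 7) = (h - 5)/(h^2 + 8*h + 7)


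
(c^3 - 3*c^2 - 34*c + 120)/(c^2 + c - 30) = c - 4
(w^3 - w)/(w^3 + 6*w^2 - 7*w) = (w + 1)/(w + 7)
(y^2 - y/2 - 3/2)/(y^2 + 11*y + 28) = (2*y^2 - y - 3)/(2*(y^2 + 11*y + 28))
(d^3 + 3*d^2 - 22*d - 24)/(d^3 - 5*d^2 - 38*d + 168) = (d + 1)/(d - 7)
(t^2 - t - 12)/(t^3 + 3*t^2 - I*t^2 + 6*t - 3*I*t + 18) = (t - 4)/(t^2 - I*t + 6)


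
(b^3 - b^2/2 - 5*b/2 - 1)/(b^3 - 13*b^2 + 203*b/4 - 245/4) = 2*(2*b^3 - b^2 - 5*b - 2)/(4*b^3 - 52*b^2 + 203*b - 245)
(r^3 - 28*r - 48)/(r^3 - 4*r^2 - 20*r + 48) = (r + 2)/(r - 2)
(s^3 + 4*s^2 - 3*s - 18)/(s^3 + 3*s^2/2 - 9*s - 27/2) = 2*(s^2 + s - 6)/(2*s^2 - 3*s - 9)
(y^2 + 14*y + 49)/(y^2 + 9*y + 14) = (y + 7)/(y + 2)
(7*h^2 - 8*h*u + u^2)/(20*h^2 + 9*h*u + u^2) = (7*h^2 - 8*h*u + u^2)/(20*h^2 + 9*h*u + u^2)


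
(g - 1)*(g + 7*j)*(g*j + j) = g^3*j + 7*g^2*j^2 - g*j - 7*j^2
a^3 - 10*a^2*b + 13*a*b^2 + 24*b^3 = (a - 8*b)*(a - 3*b)*(a + b)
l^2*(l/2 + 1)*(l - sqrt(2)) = l^4/2 - sqrt(2)*l^3/2 + l^3 - sqrt(2)*l^2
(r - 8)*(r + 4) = r^2 - 4*r - 32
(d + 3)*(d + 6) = d^2 + 9*d + 18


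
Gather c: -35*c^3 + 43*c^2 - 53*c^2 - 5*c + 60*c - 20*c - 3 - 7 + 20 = -35*c^3 - 10*c^2 + 35*c + 10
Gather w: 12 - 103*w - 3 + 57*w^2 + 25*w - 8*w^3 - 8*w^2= -8*w^3 + 49*w^2 - 78*w + 9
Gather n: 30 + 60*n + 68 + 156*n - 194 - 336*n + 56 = -120*n - 40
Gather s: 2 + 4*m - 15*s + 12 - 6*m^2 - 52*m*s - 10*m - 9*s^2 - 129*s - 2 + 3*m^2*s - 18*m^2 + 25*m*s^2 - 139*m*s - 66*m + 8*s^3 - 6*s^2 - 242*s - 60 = -24*m^2 - 72*m + 8*s^3 + s^2*(25*m - 15) + s*(3*m^2 - 191*m - 386) - 48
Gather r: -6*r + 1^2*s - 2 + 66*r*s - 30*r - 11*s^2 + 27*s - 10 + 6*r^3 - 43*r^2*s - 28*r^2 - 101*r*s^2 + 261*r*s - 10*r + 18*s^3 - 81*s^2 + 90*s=6*r^3 + r^2*(-43*s - 28) + r*(-101*s^2 + 327*s - 46) + 18*s^3 - 92*s^2 + 118*s - 12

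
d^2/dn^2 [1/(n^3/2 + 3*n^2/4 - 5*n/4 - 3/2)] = 8*(-3*(2*n + 1)*(2*n^3 + 3*n^2 - 5*n - 6) + (6*n^2 + 6*n - 5)^2)/(2*n^3 + 3*n^2 - 5*n - 6)^3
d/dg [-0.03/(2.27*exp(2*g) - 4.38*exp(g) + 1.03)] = (0.1362*exp(g) - 0.1314)*exp(g)/(2.27*exp(2*g) - 4.38*exp(g) + 1.03)^2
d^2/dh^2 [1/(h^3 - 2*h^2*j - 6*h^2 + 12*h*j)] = 2*(h*(-3*h + 2*j + 6)*(h^2 - 2*h*j - 6*h + 12*j) + (3*h^2 - 4*h*j - 12*h + 12*j)^2)/(h^3*(h^2 - 2*h*j - 6*h + 12*j)^3)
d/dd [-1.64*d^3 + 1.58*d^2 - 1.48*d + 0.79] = -4.92*d^2 + 3.16*d - 1.48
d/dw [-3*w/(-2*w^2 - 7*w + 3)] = 3*(-2*w^2 - 3)/(4*w^4 + 28*w^3 + 37*w^2 - 42*w + 9)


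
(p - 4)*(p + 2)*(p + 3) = p^3 + p^2 - 14*p - 24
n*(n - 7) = n^2 - 7*n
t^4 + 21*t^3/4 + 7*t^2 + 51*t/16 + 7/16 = (t + 1/4)*(t + 1/2)*(t + 1)*(t + 7/2)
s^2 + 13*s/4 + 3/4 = (s + 1/4)*(s + 3)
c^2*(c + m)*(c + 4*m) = c^4 + 5*c^3*m + 4*c^2*m^2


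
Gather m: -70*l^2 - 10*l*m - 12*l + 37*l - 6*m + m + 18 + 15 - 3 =-70*l^2 + 25*l + m*(-10*l - 5) + 30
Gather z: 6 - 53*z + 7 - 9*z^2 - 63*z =-9*z^2 - 116*z + 13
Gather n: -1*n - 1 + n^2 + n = n^2 - 1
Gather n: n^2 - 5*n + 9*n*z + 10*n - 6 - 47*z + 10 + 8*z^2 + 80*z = n^2 + n*(9*z + 5) + 8*z^2 + 33*z + 4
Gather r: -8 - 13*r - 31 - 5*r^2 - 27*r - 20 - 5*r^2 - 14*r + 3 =-10*r^2 - 54*r - 56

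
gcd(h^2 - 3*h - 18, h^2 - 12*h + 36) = h - 6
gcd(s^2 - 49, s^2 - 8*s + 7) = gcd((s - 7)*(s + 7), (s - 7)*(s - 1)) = s - 7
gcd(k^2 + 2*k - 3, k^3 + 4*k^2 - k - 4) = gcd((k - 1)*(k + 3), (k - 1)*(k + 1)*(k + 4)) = k - 1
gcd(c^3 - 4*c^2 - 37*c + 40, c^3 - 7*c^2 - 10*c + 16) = c^2 - 9*c + 8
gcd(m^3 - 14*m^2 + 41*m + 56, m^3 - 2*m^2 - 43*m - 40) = m^2 - 7*m - 8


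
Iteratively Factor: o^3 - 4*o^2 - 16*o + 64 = (o - 4)*(o^2 - 16) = (o - 4)*(o + 4)*(o - 4)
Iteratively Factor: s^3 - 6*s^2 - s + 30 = (s - 3)*(s^2 - 3*s - 10) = (s - 3)*(s + 2)*(s - 5)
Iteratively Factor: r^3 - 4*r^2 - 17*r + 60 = (r + 4)*(r^2 - 8*r + 15) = (r - 5)*(r + 4)*(r - 3)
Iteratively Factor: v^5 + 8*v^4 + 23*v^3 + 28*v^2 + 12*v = (v + 1)*(v^4 + 7*v^3 + 16*v^2 + 12*v) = (v + 1)*(v + 2)*(v^3 + 5*v^2 + 6*v) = (v + 1)*(v + 2)^2*(v^2 + 3*v) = (v + 1)*(v + 2)^2*(v + 3)*(v)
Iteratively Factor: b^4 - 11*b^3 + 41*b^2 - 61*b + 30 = (b - 5)*(b^3 - 6*b^2 + 11*b - 6) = (b - 5)*(b - 3)*(b^2 - 3*b + 2) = (b - 5)*(b - 3)*(b - 1)*(b - 2)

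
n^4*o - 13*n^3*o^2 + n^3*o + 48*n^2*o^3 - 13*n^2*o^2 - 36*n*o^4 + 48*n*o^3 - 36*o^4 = (n - 6*o)^2*(n - o)*(n*o + o)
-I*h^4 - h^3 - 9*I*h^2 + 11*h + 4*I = (h - 4*I)*(h + I)^2*(-I*h + 1)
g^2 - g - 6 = (g - 3)*(g + 2)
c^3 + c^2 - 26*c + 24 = (c - 4)*(c - 1)*(c + 6)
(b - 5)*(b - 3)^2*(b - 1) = b^4 - 12*b^3 + 50*b^2 - 84*b + 45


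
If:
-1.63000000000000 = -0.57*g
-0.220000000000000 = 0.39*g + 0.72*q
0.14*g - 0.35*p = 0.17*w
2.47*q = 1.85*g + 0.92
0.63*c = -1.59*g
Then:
No Solution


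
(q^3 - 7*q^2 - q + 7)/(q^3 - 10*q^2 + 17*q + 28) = (q - 1)/(q - 4)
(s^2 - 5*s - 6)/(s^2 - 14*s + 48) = (s + 1)/(s - 8)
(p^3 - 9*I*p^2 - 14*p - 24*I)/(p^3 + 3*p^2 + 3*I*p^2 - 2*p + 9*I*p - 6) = (p^2 - 10*I*p - 24)/(p^2 + p*(3 + 2*I) + 6*I)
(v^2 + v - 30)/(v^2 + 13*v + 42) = (v - 5)/(v + 7)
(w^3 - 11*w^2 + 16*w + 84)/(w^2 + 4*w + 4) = (w^2 - 13*w + 42)/(w + 2)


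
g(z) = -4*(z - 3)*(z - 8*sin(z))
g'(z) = -4*z - 4*(1 - 8*cos(z))*(z - 3) + 32*sin(z) = -4*z + 4*(z - 3)*(8*cos(z) - 1) + 32*sin(z)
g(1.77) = -29.87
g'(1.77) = 37.00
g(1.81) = -28.38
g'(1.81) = 37.63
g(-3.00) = -44.90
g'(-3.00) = 221.56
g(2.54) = -3.66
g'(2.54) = 21.93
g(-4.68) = -389.40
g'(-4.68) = 89.38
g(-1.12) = 100.21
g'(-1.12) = -65.28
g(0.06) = -4.94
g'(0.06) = -80.47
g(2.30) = -10.26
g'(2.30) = 32.39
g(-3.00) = -44.90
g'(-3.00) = 221.56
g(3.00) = 0.00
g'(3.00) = -7.48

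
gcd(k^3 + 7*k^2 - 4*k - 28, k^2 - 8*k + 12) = k - 2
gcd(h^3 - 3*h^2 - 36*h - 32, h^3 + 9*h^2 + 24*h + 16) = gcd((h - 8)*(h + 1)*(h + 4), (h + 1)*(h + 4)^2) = h^2 + 5*h + 4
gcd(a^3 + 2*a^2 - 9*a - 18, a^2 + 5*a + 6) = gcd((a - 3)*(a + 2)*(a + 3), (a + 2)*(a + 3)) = a^2 + 5*a + 6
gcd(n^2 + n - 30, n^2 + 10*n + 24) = n + 6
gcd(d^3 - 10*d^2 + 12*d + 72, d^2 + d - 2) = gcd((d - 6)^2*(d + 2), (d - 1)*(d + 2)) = d + 2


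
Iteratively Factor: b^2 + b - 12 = (b + 4)*(b - 3)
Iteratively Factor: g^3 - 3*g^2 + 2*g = (g - 2)*(g^2 - g) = (g - 2)*(g - 1)*(g)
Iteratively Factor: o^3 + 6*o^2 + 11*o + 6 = (o + 1)*(o^2 + 5*o + 6) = (o + 1)*(o + 3)*(o + 2)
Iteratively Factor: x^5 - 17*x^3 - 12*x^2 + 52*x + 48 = (x + 3)*(x^4 - 3*x^3 - 8*x^2 + 12*x + 16) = (x - 4)*(x + 3)*(x^3 + x^2 - 4*x - 4) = (x - 4)*(x + 2)*(x + 3)*(x^2 - x - 2) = (x - 4)*(x - 2)*(x + 2)*(x + 3)*(x + 1)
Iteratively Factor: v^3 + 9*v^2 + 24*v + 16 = (v + 4)*(v^2 + 5*v + 4) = (v + 4)^2*(v + 1)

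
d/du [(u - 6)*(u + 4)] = 2*u - 2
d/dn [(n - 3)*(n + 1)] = 2*n - 2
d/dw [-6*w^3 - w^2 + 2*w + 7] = -18*w^2 - 2*w + 2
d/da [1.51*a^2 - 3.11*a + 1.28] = 3.02*a - 3.11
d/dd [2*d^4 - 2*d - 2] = 8*d^3 - 2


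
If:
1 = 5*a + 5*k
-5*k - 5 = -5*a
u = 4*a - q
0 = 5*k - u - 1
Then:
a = 3/5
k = -2/5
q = 27/5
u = -3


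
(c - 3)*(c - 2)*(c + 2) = c^3 - 3*c^2 - 4*c + 12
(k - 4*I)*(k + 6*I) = k^2 + 2*I*k + 24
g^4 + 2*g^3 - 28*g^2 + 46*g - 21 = (g - 3)*(g - 1)^2*(g + 7)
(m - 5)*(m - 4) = m^2 - 9*m + 20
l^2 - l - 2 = (l - 2)*(l + 1)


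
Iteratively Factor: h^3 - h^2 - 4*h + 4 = (h - 1)*(h^2 - 4) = (h - 1)*(h + 2)*(h - 2)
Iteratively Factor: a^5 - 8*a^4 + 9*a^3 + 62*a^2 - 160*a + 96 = (a - 4)*(a^4 - 4*a^3 - 7*a^2 + 34*a - 24) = (a - 4)*(a + 3)*(a^3 - 7*a^2 + 14*a - 8) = (a - 4)*(a - 1)*(a + 3)*(a^2 - 6*a + 8) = (a - 4)*(a - 2)*(a - 1)*(a + 3)*(a - 4)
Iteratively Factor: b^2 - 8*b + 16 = (b - 4)*(b - 4)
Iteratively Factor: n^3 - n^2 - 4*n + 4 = (n - 1)*(n^2 - 4) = (n - 2)*(n - 1)*(n + 2)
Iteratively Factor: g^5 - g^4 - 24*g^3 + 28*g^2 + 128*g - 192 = (g - 2)*(g^4 + g^3 - 22*g^2 - 16*g + 96) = (g - 2)*(g + 3)*(g^3 - 2*g^2 - 16*g + 32) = (g - 4)*(g - 2)*(g + 3)*(g^2 + 2*g - 8) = (g - 4)*(g - 2)^2*(g + 3)*(g + 4)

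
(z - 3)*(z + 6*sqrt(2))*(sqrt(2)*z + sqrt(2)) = sqrt(2)*z^3 - 2*sqrt(2)*z^2 + 12*z^2 - 24*z - 3*sqrt(2)*z - 36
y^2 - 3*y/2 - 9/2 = (y - 3)*(y + 3/2)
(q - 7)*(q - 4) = q^2 - 11*q + 28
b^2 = b^2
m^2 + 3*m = m*(m + 3)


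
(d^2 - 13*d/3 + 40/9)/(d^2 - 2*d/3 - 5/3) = (d - 8/3)/(d + 1)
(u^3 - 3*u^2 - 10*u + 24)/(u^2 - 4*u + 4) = (u^2 - u - 12)/(u - 2)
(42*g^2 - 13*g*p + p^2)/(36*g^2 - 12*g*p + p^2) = (-7*g + p)/(-6*g + p)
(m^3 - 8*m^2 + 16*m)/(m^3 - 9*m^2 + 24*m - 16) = m/(m - 1)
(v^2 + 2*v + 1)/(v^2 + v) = (v + 1)/v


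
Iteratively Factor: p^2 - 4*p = (p - 4)*(p)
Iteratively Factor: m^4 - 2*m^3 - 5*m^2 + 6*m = (m)*(m^3 - 2*m^2 - 5*m + 6) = m*(m - 1)*(m^2 - m - 6) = m*(m - 1)*(m + 2)*(m - 3)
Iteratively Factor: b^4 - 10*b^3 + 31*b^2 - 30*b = (b)*(b^3 - 10*b^2 + 31*b - 30) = b*(b - 3)*(b^2 - 7*b + 10) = b*(b - 5)*(b - 3)*(b - 2)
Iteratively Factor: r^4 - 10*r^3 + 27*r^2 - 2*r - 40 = (r - 4)*(r^3 - 6*r^2 + 3*r + 10) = (r - 4)*(r + 1)*(r^2 - 7*r + 10) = (r - 5)*(r - 4)*(r + 1)*(r - 2)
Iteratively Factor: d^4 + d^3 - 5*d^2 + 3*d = (d - 1)*(d^3 + 2*d^2 - 3*d) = d*(d - 1)*(d^2 + 2*d - 3) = d*(d - 1)^2*(d + 3)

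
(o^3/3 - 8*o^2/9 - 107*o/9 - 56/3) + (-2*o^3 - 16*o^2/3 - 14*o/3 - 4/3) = -5*o^3/3 - 56*o^2/9 - 149*o/9 - 20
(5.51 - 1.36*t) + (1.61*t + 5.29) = 0.25*t + 10.8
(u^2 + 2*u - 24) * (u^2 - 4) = u^4 + 2*u^3 - 28*u^2 - 8*u + 96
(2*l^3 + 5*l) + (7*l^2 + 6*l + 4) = 2*l^3 + 7*l^2 + 11*l + 4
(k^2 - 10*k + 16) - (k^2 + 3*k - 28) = 44 - 13*k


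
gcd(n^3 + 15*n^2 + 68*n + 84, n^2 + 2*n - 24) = n + 6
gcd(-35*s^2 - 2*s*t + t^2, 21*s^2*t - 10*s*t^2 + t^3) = 7*s - t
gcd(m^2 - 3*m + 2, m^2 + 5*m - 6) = m - 1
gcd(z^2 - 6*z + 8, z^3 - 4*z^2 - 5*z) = 1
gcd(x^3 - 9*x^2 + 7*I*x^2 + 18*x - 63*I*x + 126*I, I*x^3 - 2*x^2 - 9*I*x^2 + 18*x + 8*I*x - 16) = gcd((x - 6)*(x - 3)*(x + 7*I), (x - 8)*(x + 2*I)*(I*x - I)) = 1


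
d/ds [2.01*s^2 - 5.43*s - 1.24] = 4.02*s - 5.43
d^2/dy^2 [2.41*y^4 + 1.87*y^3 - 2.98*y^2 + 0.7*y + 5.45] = 28.92*y^2 + 11.22*y - 5.96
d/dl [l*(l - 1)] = 2*l - 1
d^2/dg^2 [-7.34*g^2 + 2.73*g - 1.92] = -14.6800000000000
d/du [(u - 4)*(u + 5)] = 2*u + 1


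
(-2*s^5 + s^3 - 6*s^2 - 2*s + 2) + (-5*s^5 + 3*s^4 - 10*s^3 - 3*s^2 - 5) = -7*s^5 + 3*s^4 - 9*s^3 - 9*s^2 - 2*s - 3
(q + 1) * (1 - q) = 1 - q^2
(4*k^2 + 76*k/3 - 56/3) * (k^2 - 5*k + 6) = 4*k^4 + 16*k^3/3 - 364*k^2/3 + 736*k/3 - 112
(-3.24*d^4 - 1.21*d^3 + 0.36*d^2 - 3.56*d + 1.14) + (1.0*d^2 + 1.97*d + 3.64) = -3.24*d^4 - 1.21*d^3 + 1.36*d^2 - 1.59*d + 4.78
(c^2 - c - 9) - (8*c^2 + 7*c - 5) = -7*c^2 - 8*c - 4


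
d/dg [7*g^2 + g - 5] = 14*g + 1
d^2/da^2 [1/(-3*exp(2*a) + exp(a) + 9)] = (2*(6*exp(a) - 1)^2*exp(a) + (12*exp(a) - 1)*(-3*exp(2*a) + exp(a) + 9))*exp(a)/(-3*exp(2*a) + exp(a) + 9)^3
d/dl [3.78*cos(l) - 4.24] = -3.78*sin(l)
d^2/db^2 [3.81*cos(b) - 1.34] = -3.81*cos(b)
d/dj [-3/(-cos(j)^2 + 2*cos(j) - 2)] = 6*(cos(j) - 1)*sin(j)/(cos(j)^2 - 2*cos(j) + 2)^2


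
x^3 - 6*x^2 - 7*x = x*(x - 7)*(x + 1)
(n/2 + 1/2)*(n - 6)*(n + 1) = n^3/2 - 2*n^2 - 11*n/2 - 3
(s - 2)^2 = s^2 - 4*s + 4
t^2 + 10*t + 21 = (t + 3)*(t + 7)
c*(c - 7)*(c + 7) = c^3 - 49*c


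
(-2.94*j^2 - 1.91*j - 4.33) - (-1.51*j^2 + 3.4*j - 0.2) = -1.43*j^2 - 5.31*j - 4.13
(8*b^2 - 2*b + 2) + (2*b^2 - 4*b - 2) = 10*b^2 - 6*b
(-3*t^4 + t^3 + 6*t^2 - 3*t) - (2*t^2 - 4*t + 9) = -3*t^4 + t^3 + 4*t^2 + t - 9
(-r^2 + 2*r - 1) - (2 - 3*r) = -r^2 + 5*r - 3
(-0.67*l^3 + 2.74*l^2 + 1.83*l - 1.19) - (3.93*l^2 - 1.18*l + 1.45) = -0.67*l^3 - 1.19*l^2 + 3.01*l - 2.64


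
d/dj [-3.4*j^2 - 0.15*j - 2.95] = -6.8*j - 0.15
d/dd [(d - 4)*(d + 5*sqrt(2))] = 2*d - 4 + 5*sqrt(2)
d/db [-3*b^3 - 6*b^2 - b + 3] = -9*b^2 - 12*b - 1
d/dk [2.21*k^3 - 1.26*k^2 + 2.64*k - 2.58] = 6.63*k^2 - 2.52*k + 2.64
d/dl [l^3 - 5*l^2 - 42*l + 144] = 3*l^2 - 10*l - 42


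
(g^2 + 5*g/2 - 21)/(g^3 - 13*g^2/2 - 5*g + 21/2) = (2*g^2 + 5*g - 42)/(2*g^3 - 13*g^2 - 10*g + 21)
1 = 1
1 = 1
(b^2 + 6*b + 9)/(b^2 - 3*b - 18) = (b + 3)/(b - 6)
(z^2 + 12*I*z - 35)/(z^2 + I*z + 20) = (z + 7*I)/(z - 4*I)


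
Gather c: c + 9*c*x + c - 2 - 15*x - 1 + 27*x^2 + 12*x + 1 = c*(9*x + 2) + 27*x^2 - 3*x - 2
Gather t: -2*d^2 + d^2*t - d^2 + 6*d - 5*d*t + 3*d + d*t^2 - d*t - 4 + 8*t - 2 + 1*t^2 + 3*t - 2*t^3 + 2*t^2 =-3*d^2 + 9*d - 2*t^3 + t^2*(d + 3) + t*(d^2 - 6*d + 11) - 6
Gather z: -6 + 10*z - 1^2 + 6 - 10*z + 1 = 0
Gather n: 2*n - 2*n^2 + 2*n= -2*n^2 + 4*n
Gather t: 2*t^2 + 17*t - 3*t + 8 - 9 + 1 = 2*t^2 + 14*t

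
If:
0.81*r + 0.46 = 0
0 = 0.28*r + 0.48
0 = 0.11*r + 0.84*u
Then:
No Solution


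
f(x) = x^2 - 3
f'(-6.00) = -12.00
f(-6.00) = 33.00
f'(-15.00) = -30.00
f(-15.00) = 222.00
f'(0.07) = 0.14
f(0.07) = -3.00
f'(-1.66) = -3.32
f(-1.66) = -0.24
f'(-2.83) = -5.66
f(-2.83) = 5.01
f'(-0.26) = -0.52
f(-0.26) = -2.93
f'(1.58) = 3.16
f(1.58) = -0.50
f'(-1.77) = -3.54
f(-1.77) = 0.13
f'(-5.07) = -10.14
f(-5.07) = 22.70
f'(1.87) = 3.74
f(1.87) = 0.50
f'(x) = 2*x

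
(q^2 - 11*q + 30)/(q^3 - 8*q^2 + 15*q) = (q - 6)/(q*(q - 3))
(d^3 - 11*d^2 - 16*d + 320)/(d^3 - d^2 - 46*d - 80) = (d - 8)/(d + 2)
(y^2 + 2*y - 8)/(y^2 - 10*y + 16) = (y + 4)/(y - 8)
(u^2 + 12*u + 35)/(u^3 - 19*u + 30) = (u + 7)/(u^2 - 5*u + 6)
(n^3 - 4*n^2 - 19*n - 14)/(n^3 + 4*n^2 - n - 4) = (n^2 - 5*n - 14)/(n^2 + 3*n - 4)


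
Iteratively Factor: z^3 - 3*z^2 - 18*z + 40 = (z + 4)*(z^2 - 7*z + 10) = (z - 5)*(z + 4)*(z - 2)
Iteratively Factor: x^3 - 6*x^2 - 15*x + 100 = (x + 4)*(x^2 - 10*x + 25) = (x - 5)*(x + 4)*(x - 5)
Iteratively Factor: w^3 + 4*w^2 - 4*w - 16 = (w + 2)*(w^2 + 2*w - 8) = (w - 2)*(w + 2)*(w + 4)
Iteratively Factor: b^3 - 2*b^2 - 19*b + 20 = (b + 4)*(b^2 - 6*b + 5) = (b - 5)*(b + 4)*(b - 1)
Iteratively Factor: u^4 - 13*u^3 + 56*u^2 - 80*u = (u - 4)*(u^3 - 9*u^2 + 20*u) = u*(u - 4)*(u^2 - 9*u + 20) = u*(u - 5)*(u - 4)*(u - 4)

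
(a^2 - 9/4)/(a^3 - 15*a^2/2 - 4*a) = (9 - 4*a^2)/(2*a*(-2*a^2 + 15*a + 8))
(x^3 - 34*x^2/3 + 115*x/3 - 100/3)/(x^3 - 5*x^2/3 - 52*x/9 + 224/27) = 9*(x^2 - 10*x + 25)/(9*x^2 - 3*x - 56)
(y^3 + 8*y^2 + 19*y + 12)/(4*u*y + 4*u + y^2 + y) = (y^2 + 7*y + 12)/(4*u + y)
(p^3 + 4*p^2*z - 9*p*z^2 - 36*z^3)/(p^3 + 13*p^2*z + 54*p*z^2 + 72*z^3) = (p - 3*z)/(p + 6*z)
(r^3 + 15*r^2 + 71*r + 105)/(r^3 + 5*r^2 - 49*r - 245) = (r + 3)/(r - 7)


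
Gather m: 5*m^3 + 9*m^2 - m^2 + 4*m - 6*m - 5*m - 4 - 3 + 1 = 5*m^3 + 8*m^2 - 7*m - 6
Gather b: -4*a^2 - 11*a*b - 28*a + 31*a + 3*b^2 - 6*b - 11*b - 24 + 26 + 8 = -4*a^2 + 3*a + 3*b^2 + b*(-11*a - 17) + 10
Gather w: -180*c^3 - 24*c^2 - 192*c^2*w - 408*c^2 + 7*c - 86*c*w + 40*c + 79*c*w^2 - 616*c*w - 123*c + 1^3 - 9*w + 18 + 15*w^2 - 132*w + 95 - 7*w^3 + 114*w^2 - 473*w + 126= -180*c^3 - 432*c^2 - 76*c - 7*w^3 + w^2*(79*c + 129) + w*(-192*c^2 - 702*c - 614) + 240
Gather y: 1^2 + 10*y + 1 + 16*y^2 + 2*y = 16*y^2 + 12*y + 2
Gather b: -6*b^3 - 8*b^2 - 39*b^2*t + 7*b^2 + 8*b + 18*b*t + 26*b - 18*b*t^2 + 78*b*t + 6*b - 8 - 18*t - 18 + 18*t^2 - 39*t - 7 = -6*b^3 + b^2*(-39*t - 1) + b*(-18*t^2 + 96*t + 40) + 18*t^2 - 57*t - 33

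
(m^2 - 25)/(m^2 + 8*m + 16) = (m^2 - 25)/(m^2 + 8*m + 16)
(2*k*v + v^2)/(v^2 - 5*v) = (2*k + v)/(v - 5)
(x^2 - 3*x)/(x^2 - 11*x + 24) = x/(x - 8)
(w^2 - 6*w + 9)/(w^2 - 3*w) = (w - 3)/w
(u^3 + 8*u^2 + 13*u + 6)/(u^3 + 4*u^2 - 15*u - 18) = (u + 1)/(u - 3)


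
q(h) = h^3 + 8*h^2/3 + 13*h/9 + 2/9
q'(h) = 3*h^2 + 16*h/3 + 13/9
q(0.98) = 5.14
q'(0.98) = 9.55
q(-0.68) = 0.16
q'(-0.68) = -0.80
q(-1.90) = 0.25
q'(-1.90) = 2.14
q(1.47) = 11.28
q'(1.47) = 15.77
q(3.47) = 79.13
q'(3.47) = 56.07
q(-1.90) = 0.25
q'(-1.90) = 2.14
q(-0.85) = 0.31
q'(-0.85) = -0.92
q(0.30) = 0.92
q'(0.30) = 3.31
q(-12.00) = -1361.11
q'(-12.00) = 369.44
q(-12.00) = -1361.11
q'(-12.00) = 369.44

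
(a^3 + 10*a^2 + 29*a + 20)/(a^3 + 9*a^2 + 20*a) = (a + 1)/a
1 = 1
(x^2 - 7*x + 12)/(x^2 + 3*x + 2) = (x^2 - 7*x + 12)/(x^2 + 3*x + 2)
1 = 1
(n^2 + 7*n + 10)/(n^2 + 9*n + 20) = (n + 2)/(n + 4)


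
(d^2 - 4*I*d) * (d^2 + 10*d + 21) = d^4 + 10*d^3 - 4*I*d^3 + 21*d^2 - 40*I*d^2 - 84*I*d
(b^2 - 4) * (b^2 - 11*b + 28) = b^4 - 11*b^3 + 24*b^2 + 44*b - 112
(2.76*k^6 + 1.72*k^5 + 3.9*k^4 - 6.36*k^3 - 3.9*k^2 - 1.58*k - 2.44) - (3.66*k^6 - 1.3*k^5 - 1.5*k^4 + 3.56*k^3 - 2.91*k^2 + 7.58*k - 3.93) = -0.9*k^6 + 3.02*k^5 + 5.4*k^4 - 9.92*k^3 - 0.99*k^2 - 9.16*k + 1.49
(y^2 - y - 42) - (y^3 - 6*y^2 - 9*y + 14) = -y^3 + 7*y^2 + 8*y - 56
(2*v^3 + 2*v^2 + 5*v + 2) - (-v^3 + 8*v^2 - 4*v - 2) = 3*v^3 - 6*v^2 + 9*v + 4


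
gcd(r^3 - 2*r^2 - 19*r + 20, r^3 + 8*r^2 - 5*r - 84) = r + 4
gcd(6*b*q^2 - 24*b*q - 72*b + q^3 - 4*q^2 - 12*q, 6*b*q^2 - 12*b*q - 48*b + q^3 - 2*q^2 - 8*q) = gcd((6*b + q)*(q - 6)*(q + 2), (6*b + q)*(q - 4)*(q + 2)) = 6*b*q + 12*b + q^2 + 2*q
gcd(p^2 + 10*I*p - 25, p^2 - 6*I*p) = 1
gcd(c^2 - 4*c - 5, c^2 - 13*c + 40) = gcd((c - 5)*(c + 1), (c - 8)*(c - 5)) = c - 5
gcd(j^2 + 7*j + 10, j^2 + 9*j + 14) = j + 2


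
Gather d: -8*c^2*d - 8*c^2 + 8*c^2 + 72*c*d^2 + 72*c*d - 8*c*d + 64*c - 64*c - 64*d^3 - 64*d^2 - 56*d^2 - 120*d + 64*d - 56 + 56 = -64*d^3 + d^2*(72*c - 120) + d*(-8*c^2 + 64*c - 56)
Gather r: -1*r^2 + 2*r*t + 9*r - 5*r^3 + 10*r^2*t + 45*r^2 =-5*r^3 + r^2*(10*t + 44) + r*(2*t + 9)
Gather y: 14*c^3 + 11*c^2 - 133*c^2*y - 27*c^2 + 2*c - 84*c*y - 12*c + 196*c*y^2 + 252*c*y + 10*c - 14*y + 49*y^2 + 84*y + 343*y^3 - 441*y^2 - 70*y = 14*c^3 - 16*c^2 + 343*y^3 + y^2*(196*c - 392) + y*(-133*c^2 + 168*c)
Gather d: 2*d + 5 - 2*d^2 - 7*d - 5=-2*d^2 - 5*d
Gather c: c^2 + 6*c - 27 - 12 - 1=c^2 + 6*c - 40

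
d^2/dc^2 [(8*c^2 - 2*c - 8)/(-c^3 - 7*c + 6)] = 4*(-4*c^6 + 3*c^5 + 108*c^4 - 175*c^3 + 120*c^2 + 72*c + 94)/(c^9 + 21*c^7 - 18*c^6 + 147*c^5 - 252*c^4 + 451*c^3 - 882*c^2 + 756*c - 216)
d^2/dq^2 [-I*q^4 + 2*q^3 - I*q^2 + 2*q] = -12*I*q^2 + 12*q - 2*I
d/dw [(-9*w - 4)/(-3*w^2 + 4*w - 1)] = (-27*w^2 - 24*w + 25)/(9*w^4 - 24*w^3 + 22*w^2 - 8*w + 1)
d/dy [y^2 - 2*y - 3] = 2*y - 2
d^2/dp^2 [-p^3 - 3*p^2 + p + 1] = -6*p - 6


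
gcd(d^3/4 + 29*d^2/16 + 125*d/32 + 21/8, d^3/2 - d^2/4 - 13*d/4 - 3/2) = 1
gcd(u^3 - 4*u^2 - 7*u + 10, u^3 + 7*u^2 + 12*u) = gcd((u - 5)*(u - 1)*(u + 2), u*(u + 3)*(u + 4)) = 1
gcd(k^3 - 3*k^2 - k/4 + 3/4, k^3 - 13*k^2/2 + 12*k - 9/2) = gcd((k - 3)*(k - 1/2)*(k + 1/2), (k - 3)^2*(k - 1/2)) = k^2 - 7*k/2 + 3/2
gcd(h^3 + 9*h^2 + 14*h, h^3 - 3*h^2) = h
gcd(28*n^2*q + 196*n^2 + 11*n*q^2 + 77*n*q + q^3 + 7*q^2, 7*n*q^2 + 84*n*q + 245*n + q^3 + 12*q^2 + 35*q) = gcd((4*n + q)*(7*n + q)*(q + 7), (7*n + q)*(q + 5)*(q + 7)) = 7*n*q + 49*n + q^2 + 7*q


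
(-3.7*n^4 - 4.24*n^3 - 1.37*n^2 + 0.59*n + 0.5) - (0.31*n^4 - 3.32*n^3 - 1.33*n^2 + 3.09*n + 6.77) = -4.01*n^4 - 0.92*n^3 - 0.04*n^2 - 2.5*n - 6.27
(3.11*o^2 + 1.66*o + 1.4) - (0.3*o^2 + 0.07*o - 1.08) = 2.81*o^2 + 1.59*o + 2.48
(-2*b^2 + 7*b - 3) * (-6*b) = 12*b^3 - 42*b^2 + 18*b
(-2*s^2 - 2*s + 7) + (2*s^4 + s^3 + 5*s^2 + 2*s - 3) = 2*s^4 + s^3 + 3*s^2 + 4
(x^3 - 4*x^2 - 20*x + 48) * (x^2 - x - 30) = x^5 - 5*x^4 - 46*x^3 + 188*x^2 + 552*x - 1440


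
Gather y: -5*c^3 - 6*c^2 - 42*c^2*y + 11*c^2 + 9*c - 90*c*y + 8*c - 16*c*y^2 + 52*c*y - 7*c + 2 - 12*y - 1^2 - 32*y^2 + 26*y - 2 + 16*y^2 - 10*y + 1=-5*c^3 + 5*c^2 + 10*c + y^2*(-16*c - 16) + y*(-42*c^2 - 38*c + 4)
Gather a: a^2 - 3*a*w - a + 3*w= a^2 + a*(-3*w - 1) + 3*w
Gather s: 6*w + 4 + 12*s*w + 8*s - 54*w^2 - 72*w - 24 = s*(12*w + 8) - 54*w^2 - 66*w - 20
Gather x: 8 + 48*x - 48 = 48*x - 40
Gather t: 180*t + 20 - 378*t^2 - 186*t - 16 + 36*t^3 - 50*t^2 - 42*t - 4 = 36*t^3 - 428*t^2 - 48*t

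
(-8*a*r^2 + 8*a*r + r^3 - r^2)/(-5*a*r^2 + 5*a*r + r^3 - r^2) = (-8*a + r)/(-5*a + r)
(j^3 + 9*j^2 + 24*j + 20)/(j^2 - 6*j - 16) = (j^2 + 7*j + 10)/(j - 8)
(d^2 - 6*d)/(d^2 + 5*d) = (d - 6)/(d + 5)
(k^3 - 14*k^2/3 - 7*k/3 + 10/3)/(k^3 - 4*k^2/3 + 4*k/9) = 3*(k^2 - 4*k - 5)/(k*(3*k - 2))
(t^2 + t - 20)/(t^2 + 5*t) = (t - 4)/t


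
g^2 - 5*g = g*(g - 5)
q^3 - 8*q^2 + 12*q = q*(q - 6)*(q - 2)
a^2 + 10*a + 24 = (a + 4)*(a + 6)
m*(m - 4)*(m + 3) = m^3 - m^2 - 12*m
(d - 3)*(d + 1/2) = d^2 - 5*d/2 - 3/2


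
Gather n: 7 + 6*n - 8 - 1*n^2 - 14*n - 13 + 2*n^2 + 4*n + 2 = n^2 - 4*n - 12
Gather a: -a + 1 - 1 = -a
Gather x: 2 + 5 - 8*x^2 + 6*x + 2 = -8*x^2 + 6*x + 9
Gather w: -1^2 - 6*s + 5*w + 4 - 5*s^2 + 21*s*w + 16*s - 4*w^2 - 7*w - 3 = -5*s^2 + 10*s - 4*w^2 + w*(21*s - 2)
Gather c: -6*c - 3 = -6*c - 3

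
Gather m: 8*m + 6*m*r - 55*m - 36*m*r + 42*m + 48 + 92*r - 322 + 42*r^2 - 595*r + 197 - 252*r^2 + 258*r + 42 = m*(-30*r - 5) - 210*r^2 - 245*r - 35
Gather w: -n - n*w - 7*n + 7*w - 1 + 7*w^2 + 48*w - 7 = -8*n + 7*w^2 + w*(55 - n) - 8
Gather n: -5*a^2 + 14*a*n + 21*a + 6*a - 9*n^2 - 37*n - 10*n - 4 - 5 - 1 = -5*a^2 + 27*a - 9*n^2 + n*(14*a - 47) - 10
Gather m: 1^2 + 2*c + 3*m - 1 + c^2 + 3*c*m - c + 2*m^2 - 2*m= c^2 + c + 2*m^2 + m*(3*c + 1)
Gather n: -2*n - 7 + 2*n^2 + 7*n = 2*n^2 + 5*n - 7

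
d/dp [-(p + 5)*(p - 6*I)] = -2*p - 5 + 6*I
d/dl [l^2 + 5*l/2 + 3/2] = 2*l + 5/2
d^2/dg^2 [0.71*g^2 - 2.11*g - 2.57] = 1.42000000000000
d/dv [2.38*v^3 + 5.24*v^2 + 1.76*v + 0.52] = 7.14*v^2 + 10.48*v + 1.76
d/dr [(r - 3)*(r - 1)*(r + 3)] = 3*r^2 - 2*r - 9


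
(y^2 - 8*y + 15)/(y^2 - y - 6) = (y - 5)/(y + 2)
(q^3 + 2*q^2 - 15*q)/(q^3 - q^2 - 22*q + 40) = q*(q - 3)/(q^2 - 6*q + 8)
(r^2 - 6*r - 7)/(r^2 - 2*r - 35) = (r + 1)/(r + 5)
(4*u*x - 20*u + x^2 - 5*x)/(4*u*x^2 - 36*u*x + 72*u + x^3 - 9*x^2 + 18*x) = (x - 5)/(x^2 - 9*x + 18)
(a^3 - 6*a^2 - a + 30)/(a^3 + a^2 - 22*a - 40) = (a - 3)/(a + 4)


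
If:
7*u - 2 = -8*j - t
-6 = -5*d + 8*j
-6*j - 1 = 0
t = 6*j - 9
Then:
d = 14/15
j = -1/6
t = -10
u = 40/21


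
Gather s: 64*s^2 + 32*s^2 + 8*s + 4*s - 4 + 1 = 96*s^2 + 12*s - 3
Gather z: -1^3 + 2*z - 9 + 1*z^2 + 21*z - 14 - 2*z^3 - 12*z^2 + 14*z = -2*z^3 - 11*z^2 + 37*z - 24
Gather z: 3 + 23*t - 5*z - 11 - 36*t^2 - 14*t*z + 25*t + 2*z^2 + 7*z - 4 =-36*t^2 + 48*t + 2*z^2 + z*(2 - 14*t) - 12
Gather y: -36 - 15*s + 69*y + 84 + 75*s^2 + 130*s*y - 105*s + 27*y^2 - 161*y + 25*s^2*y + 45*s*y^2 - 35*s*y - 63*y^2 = 75*s^2 - 120*s + y^2*(45*s - 36) + y*(25*s^2 + 95*s - 92) + 48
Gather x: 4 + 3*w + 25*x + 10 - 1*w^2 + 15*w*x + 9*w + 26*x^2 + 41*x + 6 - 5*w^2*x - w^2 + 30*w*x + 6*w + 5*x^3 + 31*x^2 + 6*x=-2*w^2 + 18*w + 5*x^3 + 57*x^2 + x*(-5*w^2 + 45*w + 72) + 20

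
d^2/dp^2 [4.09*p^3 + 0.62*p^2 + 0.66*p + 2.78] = 24.54*p + 1.24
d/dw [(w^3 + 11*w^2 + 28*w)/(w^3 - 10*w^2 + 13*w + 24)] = 3*(-7*w^4 - 10*w^3 + 165*w^2 + 176*w + 224)/(w^6 - 20*w^5 + 126*w^4 - 212*w^3 - 311*w^2 + 624*w + 576)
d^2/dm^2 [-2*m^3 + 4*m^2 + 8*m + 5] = 8 - 12*m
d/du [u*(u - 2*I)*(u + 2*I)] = 3*u^2 + 4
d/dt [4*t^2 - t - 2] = 8*t - 1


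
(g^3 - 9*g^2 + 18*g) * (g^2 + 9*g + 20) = g^5 - 43*g^3 - 18*g^2 + 360*g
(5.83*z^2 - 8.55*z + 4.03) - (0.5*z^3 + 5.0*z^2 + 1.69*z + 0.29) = -0.5*z^3 + 0.83*z^2 - 10.24*z + 3.74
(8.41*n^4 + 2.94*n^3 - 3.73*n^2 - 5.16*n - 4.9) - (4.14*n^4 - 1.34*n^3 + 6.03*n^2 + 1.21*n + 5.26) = 4.27*n^4 + 4.28*n^3 - 9.76*n^2 - 6.37*n - 10.16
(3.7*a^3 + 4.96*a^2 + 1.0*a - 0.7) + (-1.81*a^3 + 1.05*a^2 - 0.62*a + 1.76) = 1.89*a^3 + 6.01*a^2 + 0.38*a + 1.06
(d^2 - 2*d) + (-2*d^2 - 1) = -d^2 - 2*d - 1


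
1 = 1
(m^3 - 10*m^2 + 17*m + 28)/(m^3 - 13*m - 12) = (m - 7)/(m + 3)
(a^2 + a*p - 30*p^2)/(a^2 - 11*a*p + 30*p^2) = (-a - 6*p)/(-a + 6*p)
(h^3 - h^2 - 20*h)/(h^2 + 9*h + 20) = h*(h - 5)/(h + 5)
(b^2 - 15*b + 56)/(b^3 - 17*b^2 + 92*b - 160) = (b - 7)/(b^2 - 9*b + 20)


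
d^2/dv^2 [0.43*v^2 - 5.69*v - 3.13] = 0.860000000000000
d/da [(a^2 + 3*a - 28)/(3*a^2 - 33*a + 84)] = -14/(3*a^2 - 42*a + 147)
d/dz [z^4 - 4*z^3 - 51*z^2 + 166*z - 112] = 4*z^3 - 12*z^2 - 102*z + 166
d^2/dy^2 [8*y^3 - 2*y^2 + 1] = 48*y - 4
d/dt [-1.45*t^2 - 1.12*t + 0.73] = -2.9*t - 1.12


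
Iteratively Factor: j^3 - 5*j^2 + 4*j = (j - 1)*(j^2 - 4*j) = (j - 4)*(j - 1)*(j)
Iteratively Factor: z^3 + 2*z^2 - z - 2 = (z - 1)*(z^2 + 3*z + 2) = (z - 1)*(z + 2)*(z + 1)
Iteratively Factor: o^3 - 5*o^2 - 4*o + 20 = (o - 5)*(o^2 - 4) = (o - 5)*(o + 2)*(o - 2)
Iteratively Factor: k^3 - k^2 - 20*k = (k + 4)*(k^2 - 5*k) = k*(k + 4)*(k - 5)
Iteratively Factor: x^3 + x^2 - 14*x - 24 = (x + 2)*(x^2 - x - 12) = (x - 4)*(x + 2)*(x + 3)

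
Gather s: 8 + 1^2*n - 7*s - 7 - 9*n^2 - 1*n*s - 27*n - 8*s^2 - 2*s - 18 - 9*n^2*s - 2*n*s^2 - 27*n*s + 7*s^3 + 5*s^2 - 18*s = -9*n^2 - 26*n + 7*s^3 + s^2*(-2*n - 3) + s*(-9*n^2 - 28*n - 27) - 17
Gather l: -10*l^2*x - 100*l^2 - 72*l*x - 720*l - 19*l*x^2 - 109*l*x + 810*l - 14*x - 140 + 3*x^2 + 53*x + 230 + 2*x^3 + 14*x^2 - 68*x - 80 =l^2*(-10*x - 100) + l*(-19*x^2 - 181*x + 90) + 2*x^3 + 17*x^2 - 29*x + 10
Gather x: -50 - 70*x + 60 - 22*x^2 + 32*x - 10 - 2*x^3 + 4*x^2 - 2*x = -2*x^3 - 18*x^2 - 40*x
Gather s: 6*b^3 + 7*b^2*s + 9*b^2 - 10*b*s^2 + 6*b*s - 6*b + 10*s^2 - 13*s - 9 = 6*b^3 + 9*b^2 - 6*b + s^2*(10 - 10*b) + s*(7*b^2 + 6*b - 13) - 9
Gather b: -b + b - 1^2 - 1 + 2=0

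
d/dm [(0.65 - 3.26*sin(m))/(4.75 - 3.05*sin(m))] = -13.5025*cos(m)/(3.05*sin(m) - 4.75)^2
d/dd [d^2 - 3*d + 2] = 2*d - 3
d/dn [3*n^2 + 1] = 6*n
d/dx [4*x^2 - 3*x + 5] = 8*x - 3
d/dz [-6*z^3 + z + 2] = 1 - 18*z^2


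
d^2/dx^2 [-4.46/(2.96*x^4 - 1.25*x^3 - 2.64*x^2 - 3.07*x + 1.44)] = ((158.4192*x^2 - 33.45*x - 23.5488)*(-2.96*x^4 + 1.25*x^3 + 2.64*x^2 + 3.07*x - 1.44) + 4.46*(-23.68*x^3 + 7.5*x^2 + 10.56*x + 6.14)*(-11.84*x^3 + 3.75*x^2 + 5.28*x + 3.07))/(-2.96*x^4 + 1.25*x^3 + 2.64*x^2 + 3.07*x - 1.44)^3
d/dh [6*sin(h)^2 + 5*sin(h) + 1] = (12*sin(h) + 5)*cos(h)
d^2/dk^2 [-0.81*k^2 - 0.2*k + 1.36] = -1.62000000000000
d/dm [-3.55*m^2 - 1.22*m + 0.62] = -7.1*m - 1.22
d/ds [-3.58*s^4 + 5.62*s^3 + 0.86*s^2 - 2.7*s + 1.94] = -14.32*s^3 + 16.86*s^2 + 1.72*s - 2.7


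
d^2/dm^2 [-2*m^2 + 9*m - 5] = -4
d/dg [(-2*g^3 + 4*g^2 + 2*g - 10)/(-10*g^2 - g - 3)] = 2*(10*g^4 + 2*g^3 + 17*g^2 - 112*g - 8)/(100*g^4 + 20*g^3 + 61*g^2 + 6*g + 9)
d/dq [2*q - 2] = 2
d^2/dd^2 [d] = 0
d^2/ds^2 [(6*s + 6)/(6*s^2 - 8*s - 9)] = 24*((1 - 9*s)*(-6*s^2 + 8*s + 9) - 8*(s + 1)*(3*s - 2)^2)/(-6*s^2 + 8*s + 9)^3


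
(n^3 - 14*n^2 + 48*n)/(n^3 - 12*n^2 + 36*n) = (n - 8)/(n - 6)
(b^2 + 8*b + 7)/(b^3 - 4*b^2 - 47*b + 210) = (b + 1)/(b^2 - 11*b + 30)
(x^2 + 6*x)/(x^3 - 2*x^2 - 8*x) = (x + 6)/(x^2 - 2*x - 8)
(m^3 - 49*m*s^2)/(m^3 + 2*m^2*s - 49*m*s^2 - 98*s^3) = m/(m + 2*s)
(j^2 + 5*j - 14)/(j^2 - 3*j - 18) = (-j^2 - 5*j + 14)/(-j^2 + 3*j + 18)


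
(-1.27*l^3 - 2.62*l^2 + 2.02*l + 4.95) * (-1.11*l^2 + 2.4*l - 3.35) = 1.4097*l^5 - 0.1398*l^4 - 4.2757*l^3 + 8.1305*l^2 + 5.113*l - 16.5825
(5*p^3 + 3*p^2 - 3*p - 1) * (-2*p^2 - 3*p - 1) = -10*p^5 - 21*p^4 - 8*p^3 + 8*p^2 + 6*p + 1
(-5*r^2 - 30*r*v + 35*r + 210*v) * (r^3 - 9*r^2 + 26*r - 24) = -5*r^5 - 30*r^4*v + 80*r^4 + 480*r^3*v - 445*r^3 - 2670*r^2*v + 1030*r^2 + 6180*r*v - 840*r - 5040*v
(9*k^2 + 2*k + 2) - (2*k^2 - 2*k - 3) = 7*k^2 + 4*k + 5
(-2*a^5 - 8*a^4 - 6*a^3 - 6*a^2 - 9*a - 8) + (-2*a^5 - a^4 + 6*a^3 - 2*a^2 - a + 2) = -4*a^5 - 9*a^4 - 8*a^2 - 10*a - 6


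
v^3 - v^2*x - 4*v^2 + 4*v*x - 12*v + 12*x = (v - 6)*(v + 2)*(v - x)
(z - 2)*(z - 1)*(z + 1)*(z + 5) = z^4 + 3*z^3 - 11*z^2 - 3*z + 10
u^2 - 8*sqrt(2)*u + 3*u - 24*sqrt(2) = (u + 3)*(u - 8*sqrt(2))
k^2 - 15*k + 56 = (k - 8)*(k - 7)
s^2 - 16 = (s - 4)*(s + 4)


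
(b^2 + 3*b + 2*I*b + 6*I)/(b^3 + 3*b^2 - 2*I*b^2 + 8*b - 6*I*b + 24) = 1/(b - 4*I)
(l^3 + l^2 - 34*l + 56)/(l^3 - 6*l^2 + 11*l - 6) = (l^2 + 3*l - 28)/(l^2 - 4*l + 3)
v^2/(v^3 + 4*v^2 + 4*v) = v/(v^2 + 4*v + 4)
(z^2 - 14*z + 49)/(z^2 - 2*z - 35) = (z - 7)/(z + 5)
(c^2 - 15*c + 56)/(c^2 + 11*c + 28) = (c^2 - 15*c + 56)/(c^2 + 11*c + 28)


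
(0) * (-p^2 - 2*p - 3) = 0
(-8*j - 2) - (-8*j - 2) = 0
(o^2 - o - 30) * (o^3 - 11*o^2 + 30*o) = o^5 - 12*o^4 + 11*o^3 + 300*o^2 - 900*o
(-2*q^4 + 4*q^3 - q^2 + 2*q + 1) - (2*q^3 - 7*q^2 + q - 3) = -2*q^4 + 2*q^3 + 6*q^2 + q + 4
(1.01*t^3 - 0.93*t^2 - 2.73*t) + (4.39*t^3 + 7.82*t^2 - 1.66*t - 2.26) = 5.4*t^3 + 6.89*t^2 - 4.39*t - 2.26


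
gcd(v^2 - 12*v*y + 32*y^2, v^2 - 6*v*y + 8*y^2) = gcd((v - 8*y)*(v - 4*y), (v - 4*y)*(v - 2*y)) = -v + 4*y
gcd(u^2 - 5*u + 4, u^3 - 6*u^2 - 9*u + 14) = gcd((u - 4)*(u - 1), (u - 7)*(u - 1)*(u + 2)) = u - 1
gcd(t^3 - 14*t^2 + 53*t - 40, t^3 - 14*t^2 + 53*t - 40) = t^3 - 14*t^2 + 53*t - 40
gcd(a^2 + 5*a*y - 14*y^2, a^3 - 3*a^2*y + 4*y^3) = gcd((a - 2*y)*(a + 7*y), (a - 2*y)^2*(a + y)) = -a + 2*y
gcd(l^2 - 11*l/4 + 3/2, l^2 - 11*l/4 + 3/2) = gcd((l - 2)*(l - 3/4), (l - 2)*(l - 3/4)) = l^2 - 11*l/4 + 3/2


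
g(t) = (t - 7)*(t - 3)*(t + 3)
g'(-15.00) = 876.00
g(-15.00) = -4752.00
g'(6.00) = 15.00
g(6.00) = -27.00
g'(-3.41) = 73.62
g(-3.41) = -27.36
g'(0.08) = -10.10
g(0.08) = 62.24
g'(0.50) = -15.25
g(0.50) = 56.88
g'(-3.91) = 91.60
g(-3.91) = -68.60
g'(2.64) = -25.05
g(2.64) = 8.85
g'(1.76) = -24.35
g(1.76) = 30.93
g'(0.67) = -17.03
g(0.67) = 54.13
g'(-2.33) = 39.91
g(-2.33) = 33.32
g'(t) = (t - 7)*(t - 3) + (t - 7)*(t + 3) + (t - 3)*(t + 3)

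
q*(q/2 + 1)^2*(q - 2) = q^4/4 + q^3/2 - q^2 - 2*q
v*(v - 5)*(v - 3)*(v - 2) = v^4 - 10*v^3 + 31*v^2 - 30*v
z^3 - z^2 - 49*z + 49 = (z - 7)*(z - 1)*(z + 7)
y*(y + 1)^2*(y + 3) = y^4 + 5*y^3 + 7*y^2 + 3*y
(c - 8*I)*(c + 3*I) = c^2 - 5*I*c + 24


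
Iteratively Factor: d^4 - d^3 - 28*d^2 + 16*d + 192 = (d - 4)*(d^3 + 3*d^2 - 16*d - 48) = (d - 4)*(d + 4)*(d^2 - d - 12) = (d - 4)*(d + 3)*(d + 4)*(d - 4)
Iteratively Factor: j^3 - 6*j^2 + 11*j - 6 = (j - 3)*(j^2 - 3*j + 2) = (j - 3)*(j - 2)*(j - 1)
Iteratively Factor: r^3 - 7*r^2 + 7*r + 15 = (r - 5)*(r^2 - 2*r - 3) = (r - 5)*(r - 3)*(r + 1)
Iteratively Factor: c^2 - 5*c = (c - 5)*(c)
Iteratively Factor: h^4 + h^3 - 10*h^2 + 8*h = (h + 4)*(h^3 - 3*h^2 + 2*h) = h*(h + 4)*(h^2 - 3*h + 2) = h*(h - 1)*(h + 4)*(h - 2)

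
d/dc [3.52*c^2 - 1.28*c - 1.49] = 7.04*c - 1.28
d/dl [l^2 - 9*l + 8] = 2*l - 9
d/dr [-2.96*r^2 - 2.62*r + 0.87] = -5.92*r - 2.62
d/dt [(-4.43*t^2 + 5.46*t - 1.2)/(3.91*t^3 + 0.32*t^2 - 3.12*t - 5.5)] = (17.3213*t^4 - 42.6972*t^3 + 26.1504*t^2 + 49.498*t - 33.774)/(15.2881*t^6 + 2.5024*t^5 - 24.296*t^4 - 45.0068*t^3 + 6.2144*t^2 + 34.32*t + 30.25)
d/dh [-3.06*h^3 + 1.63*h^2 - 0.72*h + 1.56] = -9.18*h^2 + 3.26*h - 0.72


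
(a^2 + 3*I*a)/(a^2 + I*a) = (a + 3*I)/(a + I)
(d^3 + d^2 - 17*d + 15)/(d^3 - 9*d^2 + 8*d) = (d^2 + 2*d - 15)/(d*(d - 8))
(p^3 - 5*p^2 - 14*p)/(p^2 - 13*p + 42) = p*(p + 2)/(p - 6)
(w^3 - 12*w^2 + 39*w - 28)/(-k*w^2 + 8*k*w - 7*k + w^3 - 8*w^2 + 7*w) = (w - 4)/(-k + w)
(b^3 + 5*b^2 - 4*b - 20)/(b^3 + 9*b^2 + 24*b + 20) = (b - 2)/(b + 2)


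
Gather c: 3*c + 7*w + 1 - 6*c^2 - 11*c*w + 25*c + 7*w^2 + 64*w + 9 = -6*c^2 + c*(28 - 11*w) + 7*w^2 + 71*w + 10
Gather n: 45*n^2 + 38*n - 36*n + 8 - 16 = 45*n^2 + 2*n - 8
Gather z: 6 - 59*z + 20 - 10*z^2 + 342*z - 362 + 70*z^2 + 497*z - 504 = 60*z^2 + 780*z - 840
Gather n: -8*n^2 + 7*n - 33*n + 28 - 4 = -8*n^2 - 26*n + 24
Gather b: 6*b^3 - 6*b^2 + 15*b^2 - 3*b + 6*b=6*b^3 + 9*b^2 + 3*b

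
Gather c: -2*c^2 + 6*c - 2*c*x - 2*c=-2*c^2 + c*(4 - 2*x)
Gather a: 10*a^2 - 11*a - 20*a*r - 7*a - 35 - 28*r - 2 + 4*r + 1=10*a^2 + a*(-20*r - 18) - 24*r - 36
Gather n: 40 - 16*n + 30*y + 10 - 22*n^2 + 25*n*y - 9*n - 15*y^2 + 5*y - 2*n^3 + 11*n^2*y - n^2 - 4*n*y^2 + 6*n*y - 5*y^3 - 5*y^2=-2*n^3 + n^2*(11*y - 23) + n*(-4*y^2 + 31*y - 25) - 5*y^3 - 20*y^2 + 35*y + 50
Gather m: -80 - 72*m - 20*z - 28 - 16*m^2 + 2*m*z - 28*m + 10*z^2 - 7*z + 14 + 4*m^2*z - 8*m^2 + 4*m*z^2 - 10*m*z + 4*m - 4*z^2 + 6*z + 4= m^2*(4*z - 24) + m*(4*z^2 - 8*z - 96) + 6*z^2 - 21*z - 90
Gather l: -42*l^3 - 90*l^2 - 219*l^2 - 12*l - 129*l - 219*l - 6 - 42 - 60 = -42*l^3 - 309*l^2 - 360*l - 108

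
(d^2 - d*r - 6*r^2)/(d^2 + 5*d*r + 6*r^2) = (d - 3*r)/(d + 3*r)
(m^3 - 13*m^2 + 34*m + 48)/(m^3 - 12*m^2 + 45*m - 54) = (m^2 - 7*m - 8)/(m^2 - 6*m + 9)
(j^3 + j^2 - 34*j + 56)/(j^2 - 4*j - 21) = (-j^3 - j^2 + 34*j - 56)/(-j^2 + 4*j + 21)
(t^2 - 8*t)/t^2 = (t - 8)/t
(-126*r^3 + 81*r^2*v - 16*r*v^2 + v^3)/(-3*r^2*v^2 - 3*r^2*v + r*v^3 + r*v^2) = (42*r^2 - 13*r*v + v^2)/(r*v*(v + 1))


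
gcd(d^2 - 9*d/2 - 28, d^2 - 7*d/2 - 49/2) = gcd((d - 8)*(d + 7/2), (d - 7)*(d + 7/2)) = d + 7/2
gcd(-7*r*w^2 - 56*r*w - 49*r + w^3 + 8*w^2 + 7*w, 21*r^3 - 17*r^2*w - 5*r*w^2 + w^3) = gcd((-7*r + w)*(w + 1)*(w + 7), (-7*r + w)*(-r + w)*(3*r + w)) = 7*r - w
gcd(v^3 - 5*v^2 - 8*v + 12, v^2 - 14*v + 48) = v - 6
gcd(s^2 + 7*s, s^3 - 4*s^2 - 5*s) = s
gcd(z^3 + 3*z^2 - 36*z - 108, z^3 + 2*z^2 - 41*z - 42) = z - 6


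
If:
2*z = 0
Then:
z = 0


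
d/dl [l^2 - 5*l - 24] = 2*l - 5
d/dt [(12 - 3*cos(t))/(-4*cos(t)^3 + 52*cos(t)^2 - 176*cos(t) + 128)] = 3*(2*cos(t) - 9)*sin(t)/(4*(cos(t) - 8)^2*(cos(t) - 1)^2)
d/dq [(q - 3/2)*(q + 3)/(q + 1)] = (q^2 + 2*q + 6)/(q^2 + 2*q + 1)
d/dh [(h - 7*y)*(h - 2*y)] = 2*h - 9*y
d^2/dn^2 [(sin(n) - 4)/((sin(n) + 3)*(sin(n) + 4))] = (-sin(n)^5 + 23*sin(n)^4 + 158*sin(n)^3 + 64*sin(n)^2 - 720*sin(n) - 464)/((sin(n) + 3)^3*(sin(n) + 4)^3)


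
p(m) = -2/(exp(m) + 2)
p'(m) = 2*exp(m)/(exp(m) + 2)^2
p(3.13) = -0.08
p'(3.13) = 0.07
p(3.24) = -0.07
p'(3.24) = 0.07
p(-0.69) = -0.80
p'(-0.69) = 0.16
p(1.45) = -0.32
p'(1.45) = 0.22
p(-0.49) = -0.77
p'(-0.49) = 0.18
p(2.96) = -0.09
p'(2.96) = 0.09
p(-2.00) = -0.94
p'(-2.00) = 0.06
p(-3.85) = -0.99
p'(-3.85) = 0.01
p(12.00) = 0.00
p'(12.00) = 0.00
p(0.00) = -0.67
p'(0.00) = 0.22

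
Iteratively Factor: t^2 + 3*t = (t + 3)*(t)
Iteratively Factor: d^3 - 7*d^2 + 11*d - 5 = (d - 1)*(d^2 - 6*d + 5) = (d - 5)*(d - 1)*(d - 1)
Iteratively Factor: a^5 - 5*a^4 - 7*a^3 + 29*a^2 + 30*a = (a)*(a^4 - 5*a^3 - 7*a^2 + 29*a + 30) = a*(a + 1)*(a^3 - 6*a^2 - a + 30) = a*(a - 5)*(a + 1)*(a^2 - a - 6) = a*(a - 5)*(a - 3)*(a + 1)*(a + 2)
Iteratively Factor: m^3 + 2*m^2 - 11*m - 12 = (m + 1)*(m^2 + m - 12) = (m - 3)*(m + 1)*(m + 4)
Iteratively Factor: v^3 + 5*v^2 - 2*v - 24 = (v + 3)*(v^2 + 2*v - 8) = (v + 3)*(v + 4)*(v - 2)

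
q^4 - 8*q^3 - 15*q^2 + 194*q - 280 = (q - 7)*(q - 4)*(q - 2)*(q + 5)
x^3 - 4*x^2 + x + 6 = (x - 3)*(x - 2)*(x + 1)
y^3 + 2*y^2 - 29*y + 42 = (y - 3)*(y - 2)*(y + 7)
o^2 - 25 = (o - 5)*(o + 5)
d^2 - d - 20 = (d - 5)*(d + 4)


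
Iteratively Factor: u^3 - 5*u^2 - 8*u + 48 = (u + 3)*(u^2 - 8*u + 16) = (u - 4)*(u + 3)*(u - 4)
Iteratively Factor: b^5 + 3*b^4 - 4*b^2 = (b)*(b^4 + 3*b^3 - 4*b) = b*(b + 2)*(b^3 + b^2 - 2*b) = b*(b - 1)*(b + 2)*(b^2 + 2*b) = b^2*(b - 1)*(b + 2)*(b + 2)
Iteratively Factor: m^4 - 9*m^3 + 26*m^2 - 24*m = (m - 4)*(m^3 - 5*m^2 + 6*m) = (m - 4)*(m - 2)*(m^2 - 3*m) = m*(m - 4)*(m - 2)*(m - 3)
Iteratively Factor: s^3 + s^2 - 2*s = (s + 2)*(s^2 - s) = (s - 1)*(s + 2)*(s)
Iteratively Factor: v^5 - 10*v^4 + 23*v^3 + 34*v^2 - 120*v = (v - 3)*(v^4 - 7*v^3 + 2*v^2 + 40*v) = (v - 5)*(v - 3)*(v^3 - 2*v^2 - 8*v) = (v - 5)*(v - 4)*(v - 3)*(v^2 + 2*v) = (v - 5)*(v - 4)*(v - 3)*(v + 2)*(v)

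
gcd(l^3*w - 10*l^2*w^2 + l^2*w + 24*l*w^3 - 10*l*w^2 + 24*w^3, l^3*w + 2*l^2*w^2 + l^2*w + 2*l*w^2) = l*w + w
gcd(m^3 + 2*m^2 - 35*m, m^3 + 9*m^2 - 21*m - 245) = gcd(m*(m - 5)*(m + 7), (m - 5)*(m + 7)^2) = m^2 + 2*m - 35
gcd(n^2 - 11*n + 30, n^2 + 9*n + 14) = 1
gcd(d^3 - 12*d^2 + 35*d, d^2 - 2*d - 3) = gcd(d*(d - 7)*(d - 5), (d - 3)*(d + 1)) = 1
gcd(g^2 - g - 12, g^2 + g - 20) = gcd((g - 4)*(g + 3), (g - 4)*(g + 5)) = g - 4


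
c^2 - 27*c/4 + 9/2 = (c - 6)*(c - 3/4)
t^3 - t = t*(t - 1)*(t + 1)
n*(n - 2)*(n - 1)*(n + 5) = n^4 + 2*n^3 - 13*n^2 + 10*n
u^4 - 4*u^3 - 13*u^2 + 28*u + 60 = (u - 5)*(u - 3)*(u + 2)^2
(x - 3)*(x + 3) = x^2 - 9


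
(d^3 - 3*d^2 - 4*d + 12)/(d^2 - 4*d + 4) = (d^2 - d - 6)/(d - 2)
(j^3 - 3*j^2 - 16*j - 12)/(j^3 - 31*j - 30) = (j + 2)/(j + 5)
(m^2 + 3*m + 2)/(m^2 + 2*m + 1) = (m + 2)/(m + 1)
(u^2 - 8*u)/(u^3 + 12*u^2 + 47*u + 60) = u*(u - 8)/(u^3 + 12*u^2 + 47*u + 60)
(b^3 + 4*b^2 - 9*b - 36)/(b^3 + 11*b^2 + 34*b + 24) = (b^2 - 9)/(b^2 + 7*b + 6)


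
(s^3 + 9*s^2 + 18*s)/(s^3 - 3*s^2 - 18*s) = (s + 6)/(s - 6)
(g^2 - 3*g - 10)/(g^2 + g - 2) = (g - 5)/(g - 1)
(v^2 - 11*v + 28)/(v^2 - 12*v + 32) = (v - 7)/(v - 8)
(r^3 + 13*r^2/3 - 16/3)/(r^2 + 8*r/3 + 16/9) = 3*(r^2 + 3*r - 4)/(3*r + 4)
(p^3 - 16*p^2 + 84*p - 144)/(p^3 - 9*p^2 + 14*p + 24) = (p - 6)/(p + 1)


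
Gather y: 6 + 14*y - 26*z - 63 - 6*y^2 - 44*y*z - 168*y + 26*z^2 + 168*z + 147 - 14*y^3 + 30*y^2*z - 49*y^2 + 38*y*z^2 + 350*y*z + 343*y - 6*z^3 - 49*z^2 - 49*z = -14*y^3 + y^2*(30*z - 55) + y*(38*z^2 + 306*z + 189) - 6*z^3 - 23*z^2 + 93*z + 90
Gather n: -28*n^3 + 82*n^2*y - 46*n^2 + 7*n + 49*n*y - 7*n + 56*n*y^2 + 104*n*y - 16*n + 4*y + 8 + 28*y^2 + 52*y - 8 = -28*n^3 + n^2*(82*y - 46) + n*(56*y^2 + 153*y - 16) + 28*y^2 + 56*y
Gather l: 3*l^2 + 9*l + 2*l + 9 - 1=3*l^2 + 11*l + 8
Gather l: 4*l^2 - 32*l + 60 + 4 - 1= 4*l^2 - 32*l + 63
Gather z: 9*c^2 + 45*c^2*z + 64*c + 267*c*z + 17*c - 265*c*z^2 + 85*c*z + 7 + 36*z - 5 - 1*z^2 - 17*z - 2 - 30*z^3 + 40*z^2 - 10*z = 9*c^2 + 81*c - 30*z^3 + z^2*(39 - 265*c) + z*(45*c^2 + 352*c + 9)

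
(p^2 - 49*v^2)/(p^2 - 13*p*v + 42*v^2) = (p + 7*v)/(p - 6*v)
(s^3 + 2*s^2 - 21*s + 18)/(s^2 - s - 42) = (s^2 - 4*s + 3)/(s - 7)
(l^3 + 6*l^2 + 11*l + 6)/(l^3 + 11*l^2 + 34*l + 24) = (l^2 + 5*l + 6)/(l^2 + 10*l + 24)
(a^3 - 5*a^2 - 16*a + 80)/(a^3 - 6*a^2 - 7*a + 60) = (a + 4)/(a + 3)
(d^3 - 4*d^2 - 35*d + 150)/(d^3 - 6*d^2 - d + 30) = (d^2 + d - 30)/(d^2 - d - 6)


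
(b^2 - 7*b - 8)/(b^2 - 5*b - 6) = (b - 8)/(b - 6)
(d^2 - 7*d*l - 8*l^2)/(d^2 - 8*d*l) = (d + l)/d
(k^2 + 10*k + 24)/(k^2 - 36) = (k + 4)/(k - 6)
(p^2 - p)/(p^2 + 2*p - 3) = p/(p + 3)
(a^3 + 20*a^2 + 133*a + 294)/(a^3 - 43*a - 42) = (a^2 + 14*a + 49)/(a^2 - 6*a - 7)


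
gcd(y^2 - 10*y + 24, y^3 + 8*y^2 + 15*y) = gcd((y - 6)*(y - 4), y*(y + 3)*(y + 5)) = 1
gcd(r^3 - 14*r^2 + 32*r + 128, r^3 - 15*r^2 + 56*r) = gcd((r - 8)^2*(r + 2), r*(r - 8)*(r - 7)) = r - 8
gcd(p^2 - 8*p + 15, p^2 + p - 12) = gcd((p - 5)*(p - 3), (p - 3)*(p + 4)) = p - 3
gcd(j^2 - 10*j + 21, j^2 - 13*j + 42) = j - 7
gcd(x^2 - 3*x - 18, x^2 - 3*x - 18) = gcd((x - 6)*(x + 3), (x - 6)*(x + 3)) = x^2 - 3*x - 18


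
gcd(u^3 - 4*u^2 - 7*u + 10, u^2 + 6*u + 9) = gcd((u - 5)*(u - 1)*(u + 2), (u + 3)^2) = 1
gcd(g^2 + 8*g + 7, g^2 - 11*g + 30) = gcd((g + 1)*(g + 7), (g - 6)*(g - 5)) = 1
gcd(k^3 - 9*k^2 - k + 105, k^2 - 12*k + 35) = k^2 - 12*k + 35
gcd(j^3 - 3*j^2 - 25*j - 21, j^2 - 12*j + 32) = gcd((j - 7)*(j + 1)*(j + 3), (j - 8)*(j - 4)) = 1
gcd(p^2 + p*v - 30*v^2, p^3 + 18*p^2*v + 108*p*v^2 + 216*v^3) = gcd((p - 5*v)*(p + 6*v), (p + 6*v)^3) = p + 6*v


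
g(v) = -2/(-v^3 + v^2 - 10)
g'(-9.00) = 0.00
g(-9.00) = 0.00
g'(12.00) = 0.00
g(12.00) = 0.00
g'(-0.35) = -0.02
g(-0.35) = 0.20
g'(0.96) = -0.02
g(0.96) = 0.20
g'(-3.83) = -0.03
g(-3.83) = -0.03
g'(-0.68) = -0.06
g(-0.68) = 0.22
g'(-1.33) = -0.46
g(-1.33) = 0.34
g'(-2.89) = -0.12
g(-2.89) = -0.09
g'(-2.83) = -0.14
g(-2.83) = -0.10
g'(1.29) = -0.04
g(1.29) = 0.19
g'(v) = -2*(3*v^2 - 2*v)/(-v^3 + v^2 - 10)^2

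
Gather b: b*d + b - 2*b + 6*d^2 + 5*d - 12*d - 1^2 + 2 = b*(d - 1) + 6*d^2 - 7*d + 1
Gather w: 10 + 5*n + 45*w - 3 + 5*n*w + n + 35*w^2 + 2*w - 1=6*n + 35*w^2 + w*(5*n + 47) + 6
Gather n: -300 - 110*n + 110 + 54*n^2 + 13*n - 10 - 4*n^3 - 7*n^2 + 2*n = -4*n^3 + 47*n^2 - 95*n - 200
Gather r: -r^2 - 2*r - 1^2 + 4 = -r^2 - 2*r + 3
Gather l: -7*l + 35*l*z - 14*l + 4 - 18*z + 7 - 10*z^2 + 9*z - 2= l*(35*z - 21) - 10*z^2 - 9*z + 9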